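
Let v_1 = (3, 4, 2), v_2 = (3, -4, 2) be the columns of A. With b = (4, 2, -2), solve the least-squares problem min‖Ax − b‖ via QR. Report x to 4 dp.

x = (0.5577, 0.0577)

v_1 = (3, 4, 2); ‖v_1‖ = 5.3852, so e_1 = (0.5571, 0.7428, 0.3714).
e_1·v_2 = 0.5571·3 + 0.7428·(-4) + 0.3714·2 = -0.5571.
u_2 = v_2 + 0.5571·e_1 = (3.3103, -3.5862, 2.2069).
‖u_2‖ = 5.3563, so e_2 = (0.6180, -0.6695, 0.4120).
Qᵀb = (2.9711, 0.3090).
Back-substitute: x_2 = 0.3090/5.3563 = 0.0577.
x_1 = (2.9711 + 0.5571·0.0577)/5.3852 = 0.5577.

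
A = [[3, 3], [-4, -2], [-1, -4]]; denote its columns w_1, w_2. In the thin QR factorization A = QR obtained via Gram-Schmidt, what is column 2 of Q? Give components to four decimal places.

w_1 = (3, -4, -1); ‖w_1‖ = 5.0990, so q_1 = (0.5883, -0.7845, -0.1961).
q_1·w_2 = 0.5883·3 + (-0.7845)·(-2) + (-0.1961)·(-4) = 4.1184.
u_2 = w_2 − 4.1184·q_1 = (0.5769, 1.2308, -3.1923).
‖u_2‖ = 3.4696, so q_2 = (0.1663, 0.3547, -0.9201).

q_2 = (0.1663, 0.3547, -0.9201)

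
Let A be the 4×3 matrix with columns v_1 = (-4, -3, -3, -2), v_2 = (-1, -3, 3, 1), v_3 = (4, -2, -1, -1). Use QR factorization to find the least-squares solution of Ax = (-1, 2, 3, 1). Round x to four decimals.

x = (-0.4363, 0.2313, -0.6236)

e_1 = v_1/‖v_1‖ = (-4, -3, -3, -2)/6.1644 = (-0.6489, -0.4867, -0.4867, -0.3244).
r_{12} = e_1·v_2 = 0.3244.
u_2 = v_2 − 0.3244·e_1 = (-0.7895, -2.8421, 3.1579, 1.1053).
‖u_2‖ = 4.4604, so e_2 = (-0.1770, -0.6372, 0.7080, 0.2478).
r_{13} = e_1·v_3 = -0.8111; r_{23} = e_2·v_3 = -0.3894.
u_3 = v_3 + 0.8111·e_1 + 0.3894·e_2 = (3.4048, -2.6429, -1.1190, -1.1667).
‖u_3‖ = 4.6033, so e_3 = (0.7396, -0.5741, -0.2431, -0.2534).
Qᵀb = (-2.1089, 1.2744, -2.8706).
Back-substitute: x_3 = -2.8706/4.6033 = -0.6236.
x_2 = (1.2744 + 0.3894·(-0.6236))/4.4604 = 0.2313.
x_1 = (-2.1089 − 0.3244·0.2313 + 0.8111·(-0.6236))/6.1644 = -0.4363.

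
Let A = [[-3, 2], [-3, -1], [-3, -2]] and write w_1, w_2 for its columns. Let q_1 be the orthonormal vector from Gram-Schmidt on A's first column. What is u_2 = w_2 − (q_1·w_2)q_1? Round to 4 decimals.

u_2 = (2.3333, -0.6667, -1.6667)

w_1 = (-3, -3, -3); ‖w_1‖ = 5.1962, so q_1 = (-0.5774, -0.5774, -0.5774).
q_1·w_2 = (-0.5774)·2 + (-0.5774)·(-1) + (-0.5774)·(-2) = 0.5774.
u_2 = w_2 − 0.5774·q_1 = (2.3333, -0.6667, -1.6667).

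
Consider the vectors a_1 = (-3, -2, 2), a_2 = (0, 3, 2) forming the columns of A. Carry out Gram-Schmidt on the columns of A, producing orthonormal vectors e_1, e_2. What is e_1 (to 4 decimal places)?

e_1 = (-0.7276, -0.4851, 0.4851)

e_1 = a_1/‖a_1‖ = (-3, -2, 2)/4.1231 = (-0.7276, -0.4851, 0.4851).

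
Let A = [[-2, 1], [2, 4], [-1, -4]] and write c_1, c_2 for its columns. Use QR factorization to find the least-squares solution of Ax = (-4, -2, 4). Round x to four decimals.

q_1 = c_1/‖c_1‖ = (-2, 2, -1)/3.0000 = (-0.6667, 0.6667, -0.3333).
r_{12} = q_1·c_2 = 3.3333.
u_2 = c_2 − 3.3333·q_1 = (3.2222, 1.7778, -2.8889).
‖u_2‖ = 4.6786, so q_2 = (0.6887, 0.3800, -0.6175).
Qᵀb = (0.0000, -5.9848).
Back-substitute: x_2 = -5.9848/4.6786 = -1.2792.
x_1 = (0.0000 − 3.3333·(-1.2792))/3.0000 = 1.4213.

x = (1.4213, -1.2792)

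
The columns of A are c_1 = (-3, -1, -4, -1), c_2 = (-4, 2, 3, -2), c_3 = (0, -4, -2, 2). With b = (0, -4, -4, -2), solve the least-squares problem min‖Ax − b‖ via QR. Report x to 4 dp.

x = (0.7044, -0.3222, 0.2982)

q_1 = c_1/‖c_1‖ = (-3, -1, -4, -1)/5.1962 = (-0.5774, -0.1925, -0.7698, -0.1925).
r_{12} = q_1·c_2 = 0.0000.
u_2 = c_2 + 0.0000·q_1 = (-4.0000, 2.0000, 3.0000, -2.0000).
‖u_2‖ = 5.7446, so q_2 = (-0.6963, 0.3482, 0.5222, -0.3482).
r_{13} = q_1·c_3 = 1.9245; r_{23} = q_2·c_3 = -3.1334.
u_3 = c_3 − 1.9245·q_1 + 3.1334·q_2 = (-1.0707, -2.5387, 1.1178, 1.2795).
‖u_3‖ = 3.2370, so q_3 = (-0.3308, -0.7843, 0.3453, 0.3953).
Qᵀb = (4.2339, -2.7852, 0.9653).
Back-substitute: x_3 = 0.9653/3.2370 = 0.2982.
x_2 = (-2.7852 + 3.1334·0.2982)/5.7446 = -0.3222.
x_1 = (4.2339 + 0.0000·(-0.3222) − 1.9245·0.2982)/5.1962 = 0.7044.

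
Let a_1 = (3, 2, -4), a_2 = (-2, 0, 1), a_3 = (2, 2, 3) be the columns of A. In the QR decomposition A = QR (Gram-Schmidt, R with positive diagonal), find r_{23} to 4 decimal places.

q_1 = a_1/‖a_1‖ = (3, 2, -4)/5.3852 = (0.5571, 0.3714, -0.7428).
r_{12} = q_1·a_2 = -1.8570.
u_2 = a_2 + 1.8570·q_1 = (-0.9655, 0.6897, -0.3793).
‖u_2‖ = 1.2457, so q_2 = (-0.7751, 0.5536, -0.3045).
r_{23} = q_2·a_3 = -1.3564.

r_{23} = -1.3564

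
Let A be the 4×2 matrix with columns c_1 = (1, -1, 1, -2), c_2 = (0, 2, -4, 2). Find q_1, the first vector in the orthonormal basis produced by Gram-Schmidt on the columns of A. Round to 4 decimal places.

q_1 = (0.3780, -0.3780, 0.3780, -0.7559)

c_1 = (1, -1, 1, -2); ‖c_1‖ = 2.6458, so q_1 = (0.3780, -0.3780, 0.3780, -0.7559).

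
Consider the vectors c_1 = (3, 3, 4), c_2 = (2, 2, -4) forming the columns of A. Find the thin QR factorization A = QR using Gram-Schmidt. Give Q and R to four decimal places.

e_1 = c_1/‖c_1‖ = (3, 3, 4)/5.8310 = (0.5145, 0.5145, 0.6860).
r_{12} = e_1·c_2 = -0.6860.
u_2 = c_2 + 0.6860·e_1 = (2.3529, 2.3529, -3.5294).
‖u_2‖ = 4.8507, so e_2 = (0.4851, 0.4851, -0.7276).

Q = [[0.5145, 0.4851], [0.5145, 0.4851], [0.6860, -0.7276]], R = [[5.8310, -0.6860], [0.0000, 4.8507]]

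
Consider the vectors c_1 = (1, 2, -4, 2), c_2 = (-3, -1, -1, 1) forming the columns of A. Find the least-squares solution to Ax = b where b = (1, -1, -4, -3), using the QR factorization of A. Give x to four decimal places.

x = (0.3645, -0.1137)

c_1 = (1, 2, -4, 2); ‖c_1‖ = 5.0000, so e_1 = (0.2000, 0.4000, -0.8000, 0.4000).
e_1·c_2 = 0.2000·(-3) + 0.4000·(-1) + (-0.8000)·(-1) + 0.4000·1 = 0.2000.
u_2 = c_2 − 0.2000·e_1 = (-3.0400, -1.0800, -0.8400, 0.9200).
‖u_2‖ = 3.4583, so e_2 = (-0.8790, -0.3123, -0.2429, 0.2660).
Qᵀb = (1.8000, -0.3933).
Back-substitute: x_2 = -0.3933/3.4583 = -0.1137.
x_1 = (1.8000 − 0.2000·(-0.1137))/5.0000 = 0.3645.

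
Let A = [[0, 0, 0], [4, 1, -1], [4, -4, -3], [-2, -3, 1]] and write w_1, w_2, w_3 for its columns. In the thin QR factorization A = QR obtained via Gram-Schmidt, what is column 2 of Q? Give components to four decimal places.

q_2 = (0.0000, 0.3333, -0.6667, -0.6667)

w_1 = (0, 4, 4, -2); ‖w_1‖ = 6.0000, so q_1 = (0.0000, 0.6667, 0.6667, -0.3333).
q_1·w_2 = 0.0000·0 + 0.6667·1 + 0.6667·(-4) + (-0.3333)·(-3) = -1.0000.
u_2 = w_2 + 1.0000·q_1 = (0.0000, 1.6667, -3.3333, -3.3333).
‖u_2‖ = 5.0000, so q_2 = (0.0000, 0.3333, -0.6667, -0.6667).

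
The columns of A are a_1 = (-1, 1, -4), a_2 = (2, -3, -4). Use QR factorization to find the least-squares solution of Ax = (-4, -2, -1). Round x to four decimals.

a_1 = (-1, 1, -4); ‖a_1‖ = 4.2426, so q_1 = (-0.2357, 0.2357, -0.9428).
q_1·a_2 = (-0.2357)·2 + 0.2357·(-3) + (-0.9428)·(-4) = 2.5927.
u_2 = a_2 − 2.5927·q_1 = (2.6111, -3.6111, -1.5556).
‖u_2‖ = 4.7199, so q_2 = (0.5532, -0.7651, -0.3296).
Qᵀb = (1.4142, -0.3531).
Back-substitute: x_2 = -0.3531/4.7199 = -0.0748.
x_1 = (1.4142 − 2.5927·(-0.0748))/4.2426 = 0.3791.

x = (0.3791, -0.0748)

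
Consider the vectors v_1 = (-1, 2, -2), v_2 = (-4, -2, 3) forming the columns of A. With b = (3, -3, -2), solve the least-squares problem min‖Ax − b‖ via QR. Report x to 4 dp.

x = (-0.9644, -0.6133)

v_1 = (-1, 2, -2); ‖v_1‖ = 3.0000, so e_1 = (-0.3333, 0.6667, -0.6667).
e_1·v_2 = (-0.3333)·(-4) + 0.6667·(-2) + (-0.6667)·3 = -2.0000.
u_2 = v_2 + 2.0000·e_1 = (-4.6667, -0.6667, 1.6667).
‖u_2‖ = 5.0000, so e_2 = (-0.9333, -0.1333, 0.3333).
Qᵀb = (-1.6667, -3.0667).
Back-substitute: x_2 = -3.0667/5.0000 = -0.6133.
x_1 = (-1.6667 + 2.0000·(-0.6133))/3.0000 = -0.9644.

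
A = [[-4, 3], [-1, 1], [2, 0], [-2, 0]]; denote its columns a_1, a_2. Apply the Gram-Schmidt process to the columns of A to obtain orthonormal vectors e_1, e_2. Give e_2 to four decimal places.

a_1 = (-4, -1, 2, -2); ‖a_1‖ = 5.0000, so e_1 = (-0.8000, -0.2000, 0.4000, -0.4000).
e_1·a_2 = (-0.8000)·3 + (-0.2000)·1 + 0.4000·0 + (-0.4000)·0 = -2.6000.
u_2 = a_2 + 2.6000·e_1 = (0.9200, 0.4800, 1.0400, -1.0400).
‖u_2‖ = 1.8000, so e_2 = (0.5111, 0.2667, 0.5778, -0.5778).

e_2 = (0.5111, 0.2667, 0.5778, -0.5778)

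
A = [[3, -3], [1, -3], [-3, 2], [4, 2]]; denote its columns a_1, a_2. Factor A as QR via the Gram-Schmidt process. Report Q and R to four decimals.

q_1 = a_1/‖a_1‖ = (3, 1, -3, 4)/5.9161 = (0.5071, 0.1690, -0.5071, 0.6761).
r_{12} = q_1·a_2 = -1.6903.
u_2 = a_2 + 1.6903·q_1 = (-2.1429, -2.7143, 1.1429, 3.1429).
‖u_2‖ = 4.8107, so q_2 = (-0.4454, -0.5642, 0.2376, 0.6533).

Q = [[0.5071, -0.4454], [0.1690, -0.5642], [-0.5071, 0.2376], [0.6761, 0.6533]], R = [[5.9161, -1.6903], [0.0000, 4.8107]]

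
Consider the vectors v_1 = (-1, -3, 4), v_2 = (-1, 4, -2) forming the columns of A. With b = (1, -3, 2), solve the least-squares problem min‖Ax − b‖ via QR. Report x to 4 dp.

v_1 = (-1, -3, 4); ‖v_1‖ = 5.0990, so q_1 = (-0.1961, -0.5883, 0.7845).
q_1·v_2 = (-0.1961)·(-1) + (-0.5883)·4 + 0.7845·(-2) = -3.7262.
u_2 = v_2 + 3.7262·q_1 = (-1.7308, 1.8077, 0.9231).
‖u_2‖ = 2.6675, so q_2 = (-0.6488, 0.6777, 0.3460).
Qᵀb = (3.1379, -1.9898).
Back-substitute: x_2 = -1.9898/2.6675 = -0.7459.
x_1 = (3.1379 + 3.7262·(-0.7459))/5.0990 = 0.0703.

x = (0.0703, -0.7459)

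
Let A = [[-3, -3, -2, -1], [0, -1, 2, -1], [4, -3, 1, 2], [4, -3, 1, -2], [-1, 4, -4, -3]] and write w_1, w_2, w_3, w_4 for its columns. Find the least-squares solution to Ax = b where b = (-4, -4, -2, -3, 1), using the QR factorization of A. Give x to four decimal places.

w_1 = (-3, 0, 4, 4, -1); ‖w_1‖ = 6.4807, so q_1 = (-0.4629, 0.0000, 0.6172, 0.6172, -0.1543).
q_1·w_2 = (-0.4629)·(-3) + 0.0000·(-1) + 0.6172·(-3) + 0.6172·(-3) + (-0.1543)·4 = -2.9318.
u_2 = w_2 + 2.9318·q_1 = (-4.3571, -1.0000, -1.1905, -1.1905, 3.5476).
‖u_2‖ = 5.9502, so q_2 = (-0.7323, -0.1681, -0.2001, -0.2001, 0.5962).
q_1·w_3 = (-0.4629)·(-2) + 0.0000·2 + 0.6172·1 + 0.6172·1 + (-0.1543)·(-4) = 2.7775; q_2·w_3 = (-0.7323)·(-2) + (-0.1681)·2 + (-0.2001)·1 + (-0.2001)·1 + 0.5962·(-4) = -1.6566.
u_3 = w_3 − 2.7775·q_1 + 1.6566·q_2 = (-1.9274, 1.7216, -1.0457, -1.0457, -2.5837).
‖u_3‖ = 3.9423, so q_3 = (-0.4889, 0.4367, -0.2653, -0.2653, -0.6554).
q_1·w_4 = (-0.4629)·(-1) + 0.0000·(-1) + 0.6172·2 + 0.6172·(-2) + (-0.1543)·(-3) = 0.9258; q_2·w_4 = (-0.7323)·(-1) + (-0.1681)·(-1) + (-0.2001)·2 + (-0.2001)·(-2) + 0.5962·(-3) = -0.8883; q_3·w_4 = (-0.4889)·(-1) + 0.4367·(-1) + (-0.2653)·2 + (-0.2653)·(-2) + (-0.6554)·(-3) = 2.0184.
u_4 = w_4 − 0.9258·q_1 + 0.8883·q_2 − 2.0184·q_3 = (-0.2351, -2.0307, 1.7862, -2.2138, -1.0047).
‖u_4‖ = 3.6442, so q_4 = (-0.0645, -0.5573, 0.4902, -0.6075, -0.2757).
Qᵀb = (-1.3887, 5.1979, 0.8797, 3.0535).
Back-substitute: x_4 = 3.0535/3.6442 = 0.8379.
x_3 = (0.8797 − 2.0184·0.8379)/3.9423 = -0.2059.
x_2 = (5.1979 + 1.6566·(-0.2059) + 0.8883·0.8379)/5.9502 = 0.9414.
x_1 = (-1.3887 + 2.9318·0.9414 − 2.7775·(-0.2059) − 0.9258·0.8379)/6.4807 = 0.1801.

x = (0.1801, 0.9414, -0.2059, 0.8379)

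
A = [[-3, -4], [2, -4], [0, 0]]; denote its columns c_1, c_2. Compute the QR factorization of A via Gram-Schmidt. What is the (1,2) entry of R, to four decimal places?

r_{12} = 1.1094

c_1 = (-3, 2, 0); ‖c_1‖ = 3.6056, so e_1 = (-0.8321, 0.5547, 0.0000).
r_{12} = e_1·c_2 = 1.1094.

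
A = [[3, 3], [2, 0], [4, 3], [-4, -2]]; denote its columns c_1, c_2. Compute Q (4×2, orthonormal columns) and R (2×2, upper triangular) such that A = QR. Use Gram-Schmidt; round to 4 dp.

Q = [[0.4472, 0.5862], [0.2981, -0.7083], [0.5963, 0.2320], [-0.5963, 0.3175]], R = [[6.7082, 4.3231], [0.0000, 1.8196]]

c_1 = (3, 2, 4, -4); ‖c_1‖ = 6.7082, so e_1 = (0.4472, 0.2981, 0.5963, -0.5963).
e_1·c_2 = 0.4472·3 + 0.2981·0 + 0.5963·3 + (-0.5963)·(-2) = 4.3231.
u_2 = c_2 − 4.3231·e_1 = (1.0667, -1.2889, 0.4222, 0.5778).
‖u_2‖ = 1.8196, so e_2 = (0.5862, -0.7083, 0.2320, 0.3175).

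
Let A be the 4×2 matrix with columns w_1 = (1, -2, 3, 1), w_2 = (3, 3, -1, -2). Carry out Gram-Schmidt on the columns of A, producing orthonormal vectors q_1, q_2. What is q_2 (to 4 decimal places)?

q_2 = (0.8164, 0.4467, 0.1386, -0.3389)

q_1 = w_1/‖w_1‖ = (1, -2, 3, 1)/3.8730 = (0.2582, -0.5164, 0.7746, 0.2582).
r_{12} = q_1·w_2 = -2.0656.
u_2 = w_2 + 2.0656·q_1 = (3.5333, 1.9333, 0.6000, -1.4667).
‖u_2‖ = 4.3282, so q_2 = (0.8164, 0.4467, 0.1386, -0.3389).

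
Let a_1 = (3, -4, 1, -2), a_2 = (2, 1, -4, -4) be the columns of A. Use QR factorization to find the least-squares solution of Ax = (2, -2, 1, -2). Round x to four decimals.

x = (0.6210, 0.0615)

q_1 = a_1/‖a_1‖ = (3, -4, 1, -2)/5.4772 = (0.5477, -0.7303, 0.1826, -0.3651).
r_{12} = q_1·a_2 = 1.0954.
u_2 = a_2 − 1.0954·q_1 = (1.4000, 1.8000, -4.2000, -3.6000).
‖u_2‖ = 5.9833, so q_2 = (0.2340, 0.3008, -0.7020, -0.6017).
Qᵀb = (3.4689, 0.3677).
Back-substitute: x_2 = 0.3677/5.9833 = 0.0615.
x_1 = (3.4689 − 1.0954·0.0615)/5.4772 = 0.6210.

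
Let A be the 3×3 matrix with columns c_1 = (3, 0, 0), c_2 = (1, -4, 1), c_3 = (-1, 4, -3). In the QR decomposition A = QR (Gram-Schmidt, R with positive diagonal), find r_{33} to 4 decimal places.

r_{33} = 1.9403

c_1 = (3, 0, 0); ‖c_1‖ = 3.0000, so q_1 = (1.0000, 0.0000, 0.0000).
q_1·c_2 = 1.0000·1 + 0.0000·(-4) + 0.0000·1 = 1.0000.
u_2 = c_2 − 1.0000·q_1 = (0.0000, -4.0000, 1.0000).
‖u_2‖ = 4.1231, so q_2 = (0.0000, -0.9701, 0.2425).
q_1·c_3 = 1.0000·(-1) + 0.0000·4 + 0.0000·(-3) = -1.0000; q_2·c_3 = 0.0000·(-1) + (-0.9701)·4 + 0.2425·(-3) = -4.6082.
u_3 = c_3 + 1.0000·q_1 + 4.6082·q_2 = (0.0000, -0.4706, -1.8824).
r_{33} = ‖u_3‖ = 1.9403.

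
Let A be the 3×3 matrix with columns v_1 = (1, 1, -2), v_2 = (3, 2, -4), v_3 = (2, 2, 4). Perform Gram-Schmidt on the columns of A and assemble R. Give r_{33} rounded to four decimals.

r_{33} = 3.5777

e_1 = v_1/‖v_1‖ = (1, 1, -2)/2.4495 = (0.4082, 0.4082, -0.8165).
r_{12} = e_1·v_2 = 5.3072.
u_2 = v_2 − 5.3072·e_1 = (0.8333, -0.1667, 0.3333).
‖u_2‖ = 0.9129, so e_2 = (0.9129, -0.1826, 0.3651).
r_{13} = e_1·v_3 = -1.6330; r_{23} = e_2·v_3 = 2.9212.
u_3 = v_3 + 1.6330·e_1 − 2.9212·e_2 = (0.0000, 3.2000, 1.6000).
r_{33} = ‖u_3‖ = 3.5777.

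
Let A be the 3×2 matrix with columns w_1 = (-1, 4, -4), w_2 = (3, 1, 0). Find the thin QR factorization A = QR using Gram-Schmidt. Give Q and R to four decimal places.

Q = [[-0.1741, 0.9597], [0.6963, 0.2783], [-0.6963, 0.0384]], R = [[5.7446, 0.1741], [0.0000, 3.1575]]

e_1 = w_1/‖w_1‖ = (-1, 4, -4)/5.7446 = (-0.1741, 0.6963, -0.6963).
r_{12} = e_1·w_2 = 0.1741.
u_2 = w_2 − 0.1741·e_1 = (3.0303, 0.8788, 0.1212).
‖u_2‖ = 3.1575, so e_2 = (0.9597, 0.2783, 0.0384).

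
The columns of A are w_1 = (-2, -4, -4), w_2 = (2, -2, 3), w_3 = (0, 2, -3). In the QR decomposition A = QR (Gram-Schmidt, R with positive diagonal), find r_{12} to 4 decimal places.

w_1 = (-2, -4, -4); ‖w_1‖ = 6.0000, so e_1 = (-0.3333, -0.6667, -0.6667).
r_{12} = e_1·w_2 = -1.3333.

r_{12} = -1.3333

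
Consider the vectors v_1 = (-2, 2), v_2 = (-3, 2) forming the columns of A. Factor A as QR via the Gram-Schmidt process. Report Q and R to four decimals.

Q = [[-0.7071, -0.7071], [0.7071, -0.7071]], R = [[2.8284, 3.5355], [0.0000, 0.7071]]

v_1 = (-2, 2); ‖v_1‖ = 2.8284, so q_1 = (-0.7071, 0.7071).
q_1·v_2 = (-0.7071)·(-3) + 0.7071·2 = 3.5355.
u_2 = v_2 − 3.5355·q_1 = (-0.5000, -0.5000).
‖u_2‖ = 0.7071, so q_2 = (-0.7071, -0.7071).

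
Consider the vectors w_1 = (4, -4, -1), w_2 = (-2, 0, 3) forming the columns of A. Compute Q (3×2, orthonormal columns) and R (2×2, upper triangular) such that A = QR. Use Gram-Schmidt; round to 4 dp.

q_1 = w_1/‖w_1‖ = (4, -4, -1)/5.7446 = (0.6963, -0.6963, -0.1741).
r_{12} = q_1·w_2 = -1.9149.
u_2 = w_2 + 1.9149·q_1 = (-0.6667, -1.3333, 2.6667).
‖u_2‖ = 3.0551, so q_2 = (-0.2182, -0.4364, 0.8729).

Q = [[0.6963, -0.2182], [-0.6963, -0.4364], [-0.1741, 0.8729]], R = [[5.7446, -1.9149], [0.0000, 3.0551]]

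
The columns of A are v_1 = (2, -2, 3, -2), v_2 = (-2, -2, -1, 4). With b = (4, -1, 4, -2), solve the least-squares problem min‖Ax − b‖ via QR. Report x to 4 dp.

v_1 = (2, -2, 3, -2); ‖v_1‖ = 4.5826, so q_1 = (0.4364, -0.4364, 0.6547, -0.4364).
q_1·v_2 = 0.4364·(-2) + (-0.4364)·(-2) + 0.6547·(-1) + (-0.4364)·4 = -2.4004.
u_2 = v_2 + 2.4004·q_1 = (-0.9524, -3.0476, 0.5714, 2.9524).
‖u_2‖ = 4.3861, so q_2 = (-0.2171, -0.6948, 0.1303, 0.6731).
Qᵀb = (5.6737, -0.9988).
Back-substitute: x_2 = -0.9988/4.3861 = -0.2277.
x_1 = (5.6737 + 2.4004·(-0.2277))/4.5826 = 1.1188.

x = (1.1188, -0.2277)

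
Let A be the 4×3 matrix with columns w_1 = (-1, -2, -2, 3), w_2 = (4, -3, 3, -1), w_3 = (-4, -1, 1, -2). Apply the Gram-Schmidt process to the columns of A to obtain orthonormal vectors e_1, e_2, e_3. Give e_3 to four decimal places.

w_1 = (-1, -2, -2, 3); ‖w_1‖ = 4.2426, so e_1 = (-0.2357, -0.4714, -0.4714, 0.7071).
e_1·w_2 = (-0.2357)·4 + (-0.4714)·(-3) + (-0.4714)·3 + 0.7071·(-1) = -1.6499.
u_2 = w_2 + 1.6499·e_1 = (3.6111, -3.7778, 2.2222, 0.1667).
‖u_2‖ = 5.6814, so e_2 = (0.6356, -0.6649, 0.3911, 0.0293).
e_1·w_3 = (-0.2357)·(-4) + (-0.4714)·(-1) + (-0.4714)·1 + 0.7071·(-2) = -0.4714; e_2·w_3 = 0.6356·(-4) + (-0.6649)·(-1) + 0.3911·1 + 0.0293·(-2) = -1.5450.
u_3 = w_3 + 0.4714·e_1 + 1.5450·e_2 = (-3.1291, -2.2496, 1.3821, -1.6213).
‖u_3‖ = 4.4035, so e_3 = (-0.7106, -0.5109, 0.3139, -0.3682).

e_3 = (-0.7106, -0.5109, 0.3139, -0.3682)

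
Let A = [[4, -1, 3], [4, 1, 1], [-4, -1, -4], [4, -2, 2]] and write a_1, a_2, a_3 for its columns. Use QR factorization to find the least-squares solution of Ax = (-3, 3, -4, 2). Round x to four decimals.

x = (0.6418, 1.1343, -0.3134)

a_1 = (4, 4, -4, 4); ‖a_1‖ = 8.0000, so e_1 = (0.5000, 0.5000, -0.5000, 0.5000).
e_1·a_2 = 0.5000·(-1) + 0.5000·1 + (-0.5000)·(-1) + 0.5000·(-2) = -0.5000.
u_2 = a_2 + 0.5000·e_1 = (-0.7500, 1.2500, -1.2500, -1.7500).
‖u_2‖ = 2.5981, so e_2 = (-0.2887, 0.4811, -0.4811, -0.6736).
e_1·a_3 = 0.5000·3 + 0.5000·1 + (-0.5000)·(-4) + 0.5000·2 = 5.0000; e_2·a_3 = (-0.2887)·3 + 0.4811·1 + (-0.4811)·(-4) + (-0.6736)·2 = 0.1925.
u_3 = a_3 − 5.0000·e_1 − 0.1925·e_2 = (0.5556, -1.5926, -1.4074, -0.3704).
‖u_3‖ = 2.2278, so e_3 = (0.2494, -0.7149, -0.6318, -0.1663).
Qᵀb = (3.0000, 2.8868, -0.6983).
Back-substitute: x_3 = -0.6983/2.2278 = -0.3134.
x_2 = (2.8868 − 0.1925·(-0.3134))/2.5981 = 1.1343.
x_1 = (3.0000 + 0.5000·1.1343 − 5.0000·(-0.3134))/8.0000 = 0.6418.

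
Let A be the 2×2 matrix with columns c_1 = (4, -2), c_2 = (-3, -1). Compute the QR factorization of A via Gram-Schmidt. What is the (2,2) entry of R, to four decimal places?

r_{22} = 2.2361

e_1 = c_1/‖c_1‖ = (4, -2)/4.4721 = (0.8944, -0.4472).
r_{12} = e_1·c_2 = -2.2361.
u_2 = c_2 + 2.2361·e_1 = (-1.0000, -2.0000).
r_{22} = ‖u_2‖ = 2.2361.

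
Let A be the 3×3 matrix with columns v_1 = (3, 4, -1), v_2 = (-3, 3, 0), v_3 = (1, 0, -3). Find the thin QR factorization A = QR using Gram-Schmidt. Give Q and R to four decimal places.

Q = [[0.5883, -0.7964, -0.1400], [0.7845, 0.6042, -0.1400], [-0.1961, 0.0275, -0.9802]], R = [[5.0990, 0.5883, 1.1767], [0.0000, 4.2016, -0.8788], [0.0000, 0.0000, 2.8006]]

e_1 = v_1/‖v_1‖ = (3, 4, -1)/5.0990 = (0.5883, 0.7845, -0.1961).
r_{12} = e_1·v_2 = 0.5883.
u_2 = v_2 − 0.5883·e_1 = (-3.3462, 2.5385, 0.1154).
‖u_2‖ = 4.2016, so e_2 = (-0.7964, 0.6042, 0.0275).
r_{13} = e_1·v_3 = 1.1767; r_{23} = e_2·v_3 = -0.8788.
u_3 = v_3 − 1.1767·e_1 + 0.8788·e_2 = (-0.3922, -0.3922, -2.7451).
‖u_3‖ = 2.8006, so e_3 = (-0.1400, -0.1400, -0.9802).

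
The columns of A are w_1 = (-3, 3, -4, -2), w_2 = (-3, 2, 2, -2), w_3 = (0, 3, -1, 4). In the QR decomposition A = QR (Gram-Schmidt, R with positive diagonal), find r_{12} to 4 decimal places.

w_1 = (-3, 3, -4, -2); ‖w_1‖ = 6.1644, so q_1 = (-0.4867, 0.4867, -0.6489, -0.3244).
r_{12} = q_1·w_2 = 1.7844.

r_{12} = 1.7844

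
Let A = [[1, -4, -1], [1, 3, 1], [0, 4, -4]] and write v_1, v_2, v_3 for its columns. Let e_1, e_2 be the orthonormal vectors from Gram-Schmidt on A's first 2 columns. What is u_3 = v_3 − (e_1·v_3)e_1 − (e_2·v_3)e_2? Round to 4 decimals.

v_1 = (1, 1, 0); ‖v_1‖ = 1.4142, so e_1 = (0.7071, 0.7071, 0.0000).
e_1·v_2 = 0.7071·(-4) + 0.7071·3 + 0.0000·4 = -0.7071.
u_2 = v_2 + 0.7071·e_1 = (-3.5000, 3.5000, 4.0000).
‖u_2‖ = 6.3640, so e_2 = (-0.5500, 0.5500, 0.6285).
e_1·v_3 = 0.7071·(-1) + 0.7071·1 + 0.0000·(-4) = 0.0000; e_2·v_3 = (-0.5500)·(-1) + 0.5500·1 + 0.6285·(-4) = -1.4142.
u_3 = v_3 + 0.0000·e_1 + 1.4142·e_2 = (-1.7778, 1.7778, -3.1111).

u_3 = (-1.7778, 1.7778, -3.1111)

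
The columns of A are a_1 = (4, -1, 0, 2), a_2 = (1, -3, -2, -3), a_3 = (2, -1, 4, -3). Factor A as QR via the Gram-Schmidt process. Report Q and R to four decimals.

e_1 = a_1/‖a_1‖ = (4, -1, 0, 2)/4.5826 = (0.8729, -0.2182, 0.0000, 0.4364).
r_{12} = e_1·a_2 = 0.2182.
u_2 = a_2 − 0.2182·e_1 = (0.8095, -2.9524, -2.0000, -3.0952).
‖u_2‖ = 4.7909, so e_2 = (0.1690, -0.6163, -0.4175, -0.6461).
r_{13} = e_1·a_3 = 0.6547; r_{23} = e_2·a_3 = 1.2226.
u_3 = a_3 − 0.6547·e_1 − 1.2226·e_2 = (1.2220, -0.1037, 4.5104, -2.4959).
‖u_3‖ = 5.2988, so e_3 = (0.2306, -0.0196, 0.8512, -0.4710).

Q = [[0.8729, 0.1690, 0.2306], [-0.2182, -0.6163, -0.0196], [0.0000, -0.4175, 0.8512], [0.4364, -0.6461, -0.4710]], R = [[4.5826, 0.2182, 0.6547], [0.0000, 4.7909, 1.2226], [0.0000, 0.0000, 5.2988]]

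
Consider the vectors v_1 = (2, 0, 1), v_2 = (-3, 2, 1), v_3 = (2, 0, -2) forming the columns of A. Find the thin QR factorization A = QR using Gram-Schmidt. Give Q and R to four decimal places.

Q = [[0.8944, -0.3333, 0.2981], [0.0000, 0.6667, 0.7454], [0.4472, 0.6667, -0.5963]], R = [[2.2361, -2.2361, 0.8944], [0.0000, 3.0000, -2.0000], [0.0000, 0.0000, 1.7889]]

v_1 = (2, 0, 1); ‖v_1‖ = 2.2361, so q_1 = (0.8944, 0.0000, 0.4472).
q_1·v_2 = 0.8944·(-3) + 0.0000·2 + 0.4472·1 = -2.2361.
u_2 = v_2 + 2.2361·q_1 = (-1.0000, 2.0000, 2.0000).
‖u_2‖ = 3.0000, so q_2 = (-0.3333, 0.6667, 0.6667).
q_1·v_3 = 0.8944·2 + 0.0000·0 + 0.4472·(-2) = 0.8944; q_2·v_3 = (-0.3333)·2 + 0.6667·0 + 0.6667·(-2) = -2.0000.
u_3 = v_3 − 0.8944·q_1 + 2.0000·q_2 = (0.5333, 1.3333, -1.0667).
‖u_3‖ = 1.7889, so q_3 = (0.2981, 0.7454, -0.5963).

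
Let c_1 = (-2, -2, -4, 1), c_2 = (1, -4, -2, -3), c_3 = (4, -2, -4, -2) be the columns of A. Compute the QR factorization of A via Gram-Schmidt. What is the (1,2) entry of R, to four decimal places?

r_{12} = 2.2000

q_1 = c_1/‖c_1‖ = (-2, -2, -4, 1)/5.0000 = (-0.4000, -0.4000, -0.8000, 0.2000).
r_{12} = q_1·c_2 = 2.2000.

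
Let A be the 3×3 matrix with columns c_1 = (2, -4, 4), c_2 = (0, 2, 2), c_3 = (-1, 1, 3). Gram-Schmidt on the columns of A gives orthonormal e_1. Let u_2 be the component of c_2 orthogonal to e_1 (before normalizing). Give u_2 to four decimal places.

e_1 = c_1/‖c_1‖ = (2, -4, 4)/6.0000 = (0.3333, -0.6667, 0.6667).
r_{12} = e_1·c_2 = 0.0000.
u_2 = c_2 + 0.0000·e_1 = (0.0000, 2.0000, 2.0000).

u_2 = (0.0000, 2.0000, 2.0000)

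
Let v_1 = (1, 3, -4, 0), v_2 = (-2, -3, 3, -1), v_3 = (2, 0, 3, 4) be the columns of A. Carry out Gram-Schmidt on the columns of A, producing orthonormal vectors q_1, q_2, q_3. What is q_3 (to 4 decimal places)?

v_1 = (1, 3, -4, 0); ‖v_1‖ = 5.0990, so q_1 = (0.1961, 0.5883, -0.7845, 0.0000).
q_1·v_2 = 0.1961·(-2) + 0.5883·(-3) + (-0.7845)·3 + 0.0000·(-1) = -4.5107.
u_2 = v_2 + 4.5107·q_1 = (-1.1154, -0.3462, -0.5385, -1.0000).
‖u_2‖ = 1.6291, so q_2 = (-0.6847, -0.2125, -0.3305, -0.6138).
q_1·v_3 = 0.1961·2 + 0.5883·0 + (-0.7845)·3 + 0.0000·4 = -1.9612; q_2·v_3 = (-0.6847)·2 + (-0.2125)·0 + (-0.3305)·3 + (-0.6138)·4 = -4.8164.
u_3 = v_3 + 1.9612·q_1 + 4.8164·q_2 = (-0.9130, 0.1304, -0.1304, 1.0435).
‖u_3‖ = 1.3988, so q_3 = (-0.6528, 0.0933, -0.0933, 0.7460).

q_3 = (-0.6528, 0.0933, -0.0933, 0.7460)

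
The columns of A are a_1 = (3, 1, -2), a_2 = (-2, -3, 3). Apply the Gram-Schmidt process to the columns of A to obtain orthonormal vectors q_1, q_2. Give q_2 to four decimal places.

q_1 = a_1/‖a_1‖ = (3, 1, -2)/3.7417 = (0.8018, 0.2673, -0.5345).
r_{12} = q_1·a_2 = -4.0089.
u_2 = a_2 + 4.0089·q_1 = (1.2143, -1.9286, 0.8571).
‖u_2‖ = 2.4349, so q_2 = (0.4987, -0.7921, 0.3520).

q_2 = (0.4987, -0.7921, 0.3520)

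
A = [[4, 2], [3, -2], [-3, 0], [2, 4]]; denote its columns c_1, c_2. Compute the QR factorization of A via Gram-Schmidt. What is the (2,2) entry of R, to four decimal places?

c_1 = (4, 3, -3, 2); ‖c_1‖ = 6.1644, so e_1 = (0.6489, 0.4867, -0.4867, 0.3244).
e_1·c_2 = 0.6489·2 + 0.4867·(-2) + (-0.4867)·0 + 0.3244·4 = 1.6222.
u_2 = c_2 − 1.6222·e_1 = (0.9474, -2.7895, 0.7895, 3.4737).
r_{22} = ‖u_2‖ = 4.6226.

r_{22} = 4.6226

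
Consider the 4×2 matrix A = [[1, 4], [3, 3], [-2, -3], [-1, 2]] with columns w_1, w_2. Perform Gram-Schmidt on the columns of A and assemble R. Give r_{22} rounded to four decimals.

r_{22} = 4.3282

w_1 = (1, 3, -2, -1); ‖w_1‖ = 3.8730, so q_1 = (0.2582, 0.7746, -0.5164, -0.2582).
q_1·w_2 = 0.2582·4 + 0.7746·3 + (-0.5164)·(-3) + (-0.2582)·2 = 4.3894.
u_2 = w_2 − 4.3894·q_1 = (2.8667, -0.4000, -0.7333, 3.1333).
r_{22} = ‖u_2‖ = 4.3282.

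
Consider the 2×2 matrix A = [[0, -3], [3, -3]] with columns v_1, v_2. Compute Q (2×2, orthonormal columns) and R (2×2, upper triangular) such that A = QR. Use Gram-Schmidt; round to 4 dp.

Q = [[0.0000, -1.0000], [1.0000, 0.0000]], R = [[3.0000, -3.0000], [0.0000, 3.0000]]

v_1 = (0, 3); ‖v_1‖ = 3.0000, so q_1 = (0.0000, 1.0000).
q_1·v_2 = 0.0000·(-3) + 1.0000·(-3) = -3.0000.
u_2 = v_2 + 3.0000·q_1 = (-3.0000, 0.0000).
‖u_2‖ = 3.0000, so q_2 = (-1.0000, 0.0000).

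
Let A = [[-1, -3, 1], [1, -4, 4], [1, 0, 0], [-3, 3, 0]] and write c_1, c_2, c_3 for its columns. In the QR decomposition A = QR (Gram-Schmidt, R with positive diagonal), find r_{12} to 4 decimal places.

e_1 = c_1/‖c_1‖ = (-1, 1, 1, -3)/3.4641 = (-0.2887, 0.2887, 0.2887, -0.8660).
r_{12} = e_1·c_2 = -2.8868.

r_{12} = -2.8868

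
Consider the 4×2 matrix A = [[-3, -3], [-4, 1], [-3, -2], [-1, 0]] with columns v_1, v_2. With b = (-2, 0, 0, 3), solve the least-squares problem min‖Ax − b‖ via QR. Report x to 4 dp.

e_1 = v_1/‖v_1‖ = (-3, -4, -3, -1)/5.9161 = (-0.5071, -0.6761, -0.5071, -0.1690).
r_{12} = e_1·v_2 = 1.8593.
u_2 = v_2 − 1.8593·e_1 = (-2.0571, 2.2571, -1.0571, 0.3143).
‖u_2‖ = 3.2470, so e_2 = (-0.6336, 0.6952, -0.3256, 0.0968).
Qᵀb = (0.5071, 1.5575).
Back-substitute: x_2 = 1.5575/3.2470 = 0.4797.
x_1 = (0.5071 − 1.8593·0.4797)/5.9161 = -0.0650.

x = (-0.0650, 0.4797)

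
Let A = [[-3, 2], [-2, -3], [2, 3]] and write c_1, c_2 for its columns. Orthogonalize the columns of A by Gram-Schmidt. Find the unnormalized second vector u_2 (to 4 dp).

e_1 = c_1/‖c_1‖ = (-3, -2, 2)/4.1231 = (-0.7276, -0.4851, 0.4851).
r_{12} = e_1·c_2 = 1.4552.
u_2 = c_2 − 1.4552·e_1 = (3.0588, -2.2941, 2.2941).

u_2 = (3.0588, -2.2941, 2.2941)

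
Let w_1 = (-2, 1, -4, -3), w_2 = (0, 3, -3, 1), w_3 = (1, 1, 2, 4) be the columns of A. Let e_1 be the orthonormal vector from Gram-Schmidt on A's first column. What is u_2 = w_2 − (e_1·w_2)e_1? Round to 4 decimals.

w_1 = (-2, 1, -4, -3); ‖w_1‖ = 5.4772, so e_1 = (-0.3651, 0.1826, -0.7303, -0.5477).
e_1·w_2 = (-0.3651)·0 + 0.1826·3 + (-0.7303)·(-3) + (-0.5477)·1 = 2.1909.
u_2 = w_2 − 2.1909·e_1 = (0.8000, 2.6000, -1.4000, 2.2000).

u_2 = (0.8000, 2.6000, -1.4000, 2.2000)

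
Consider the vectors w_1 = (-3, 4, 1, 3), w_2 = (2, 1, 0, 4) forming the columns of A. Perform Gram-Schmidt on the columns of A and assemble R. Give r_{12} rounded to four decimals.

r_{12} = 1.6903

w_1 = (-3, 4, 1, 3); ‖w_1‖ = 5.9161, so q_1 = (-0.5071, 0.6761, 0.1690, 0.5071).
r_{12} = q_1·w_2 = 1.6903.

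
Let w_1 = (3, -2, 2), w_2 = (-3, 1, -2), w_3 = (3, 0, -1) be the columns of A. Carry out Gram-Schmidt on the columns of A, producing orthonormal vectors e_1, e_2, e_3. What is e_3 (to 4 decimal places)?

e_3 = (0.5547, 0.0000, -0.8321)

w_1 = (3, -2, 2); ‖w_1‖ = 4.1231, so e_1 = (0.7276, -0.4851, 0.4851).
e_1·w_2 = 0.7276·(-3) + (-0.4851)·1 + 0.4851·(-2) = -3.6380.
u_2 = w_2 + 3.6380·e_1 = (-0.3529, -0.7647, -0.2353).
‖u_2‖ = 0.8745, so e_2 = (-0.4036, -0.8745, -0.2691).
e_1·w_3 = 0.7276·3 + (-0.4851)·0 + 0.4851·(-1) = 1.6977; e_2·w_3 = (-0.4036)·3 + (-0.8745)·0 + (-0.2691)·(-1) = -0.9417.
u_3 = w_3 − 1.6977·e_1 + 0.9417·e_2 = (1.3846, 0.0000, -2.0769).
‖u_3‖ = 2.4962, so e_3 = (0.5547, 0.0000, -0.8321).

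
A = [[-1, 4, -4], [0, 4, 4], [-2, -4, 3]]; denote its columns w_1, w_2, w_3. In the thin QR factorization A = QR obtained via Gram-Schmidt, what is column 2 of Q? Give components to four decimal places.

e_2 = (0.7171, 0.5976, -0.3586)

e_1 = w_1/‖w_1‖ = (-1, 0, -2)/2.2361 = (-0.4472, 0.0000, -0.8944).
r_{12} = e_1·w_2 = 1.7889.
u_2 = w_2 − 1.7889·e_1 = (4.8000, 4.0000, -2.4000).
‖u_2‖ = 6.6933, so e_2 = (0.7171, 0.5976, -0.3586).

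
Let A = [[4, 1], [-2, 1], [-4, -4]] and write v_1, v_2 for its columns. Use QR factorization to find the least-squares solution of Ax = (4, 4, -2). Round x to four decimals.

x = (0.0000, 0.8889)

v_1 = (4, -2, -4); ‖v_1‖ = 6.0000, so e_1 = (0.6667, -0.3333, -0.6667).
e_1·v_2 = 0.6667·1 + (-0.3333)·1 + (-0.6667)·(-4) = 3.0000.
u_2 = v_2 − 3.0000·e_1 = (-1.0000, 2.0000, -2.0000).
‖u_2‖ = 3.0000, so e_2 = (-0.3333, 0.6667, -0.6667).
Qᵀb = (2.6667, 2.6667).
Back-substitute: x_2 = 2.6667/3.0000 = 0.8889.
x_1 = (2.6667 − 3.0000·0.8889)/6.0000 = 0.0000.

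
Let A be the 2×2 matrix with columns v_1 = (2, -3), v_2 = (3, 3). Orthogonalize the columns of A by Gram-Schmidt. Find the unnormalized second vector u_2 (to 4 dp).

u_2 = (3.4615, 2.3077)

e_1 = v_1/‖v_1‖ = (2, -3)/3.6056 = (0.5547, -0.8321).
r_{12} = e_1·v_2 = -0.8321.
u_2 = v_2 + 0.8321·e_1 = (3.4615, 2.3077).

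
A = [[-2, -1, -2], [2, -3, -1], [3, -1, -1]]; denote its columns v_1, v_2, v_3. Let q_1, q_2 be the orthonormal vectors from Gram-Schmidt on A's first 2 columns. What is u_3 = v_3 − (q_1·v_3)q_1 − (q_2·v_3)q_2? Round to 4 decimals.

v_1 = (-2, 2, 3); ‖v_1‖ = 4.1231, so q_1 = (-0.4851, 0.4851, 0.7276).
q_1·v_2 = (-0.4851)·(-1) + 0.4851·(-3) + 0.7276·(-1) = -1.6977.
u_2 = v_2 + 1.6977·q_1 = (-1.8235, -2.1765, 0.2353).
‖u_2‖ = 2.8491, so q_2 = (-0.6400, -0.7639, 0.0826).
q_1·v_3 = (-0.4851)·(-2) + 0.4851·(-1) + 0.7276·(-1) = -0.2425; q_2·v_3 = (-0.6400)·(-2) + (-0.7639)·(-1) + 0.0826·(-1) = 1.9614.
u_3 = v_3 + 0.2425·q_1 − 1.9614·q_2 = (-0.8623, 0.6159, -0.9855).

u_3 = (-0.8623, 0.6159, -0.9855)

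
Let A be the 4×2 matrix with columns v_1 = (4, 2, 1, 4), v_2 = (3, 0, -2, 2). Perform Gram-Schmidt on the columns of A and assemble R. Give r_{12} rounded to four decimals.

r_{12} = 2.9592

v_1 = (4, 2, 1, 4); ‖v_1‖ = 6.0828, so q_1 = (0.6576, 0.3288, 0.1644, 0.6576).
r_{12} = q_1·v_2 = 2.9592.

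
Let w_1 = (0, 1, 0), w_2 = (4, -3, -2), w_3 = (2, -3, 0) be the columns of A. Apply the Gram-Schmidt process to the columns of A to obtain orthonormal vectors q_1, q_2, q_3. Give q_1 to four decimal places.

w_1 = (0, 1, 0); ‖w_1‖ = 1.0000, so q_1 = (0.0000, 1.0000, 0.0000).

q_1 = (0.0000, 1.0000, 0.0000)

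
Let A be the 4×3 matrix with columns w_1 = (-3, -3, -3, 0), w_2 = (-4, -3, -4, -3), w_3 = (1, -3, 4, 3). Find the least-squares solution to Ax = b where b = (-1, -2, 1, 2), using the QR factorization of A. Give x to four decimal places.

x = (0.6061, -0.2424, 0.3939)

w_1 = (-3, -3, -3, 0); ‖w_1‖ = 5.1962, so e_1 = (-0.5774, -0.5774, -0.5774, 0.0000).
e_1·w_2 = (-0.5774)·(-4) + (-0.5774)·(-3) + (-0.5774)·(-4) + 0.0000·(-3) = 6.3509.
u_2 = w_2 − 6.3509·e_1 = (-0.3333, 0.6667, -0.3333, -3.0000).
‖u_2‖ = 3.1091, so e_2 = (-0.1072, 0.2144, -0.1072, -0.9649).
e_1·w_3 = (-0.5774)·1 + (-0.5774)·(-3) + (-0.5774)·4 + 0.0000·3 = -1.1547; e_2·w_3 = (-0.1072)·1 + 0.2144·(-3) + (-0.1072)·4 + (-0.9649)·3 = -4.0740.
u_3 = w_3 + 1.1547·e_1 + 4.0740·e_2 = (-0.1034, -2.7931, 2.8966, -0.9310).
‖u_3‖ = 4.1315, so e_3 = (-0.0250, -0.6761, 0.7011, -0.2254).
Qᵀb = (1.1547, -2.3586, 1.6275).
Back-substitute: x_3 = 1.6275/4.1315 = 0.3939.
x_2 = (-2.3586 + 4.0740·0.3939)/3.1091 = -0.2424.
x_1 = (1.1547 − 6.3509·(-0.2424) + 1.1547·0.3939)/5.1962 = 0.6061.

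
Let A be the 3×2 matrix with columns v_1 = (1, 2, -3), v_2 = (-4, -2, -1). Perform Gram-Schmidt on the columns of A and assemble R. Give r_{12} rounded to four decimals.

v_1 = (1, 2, -3); ‖v_1‖ = 3.7417, so q_1 = (0.2673, 0.5345, -0.8018).
r_{12} = q_1·v_2 = -1.3363.

r_{12} = -1.3363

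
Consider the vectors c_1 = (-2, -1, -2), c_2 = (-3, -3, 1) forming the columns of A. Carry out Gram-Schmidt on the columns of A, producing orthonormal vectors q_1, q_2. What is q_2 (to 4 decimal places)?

c_1 = (-2, -1, -2); ‖c_1‖ = 3.0000, so q_1 = (-0.6667, -0.3333, -0.6667).
q_1·c_2 = (-0.6667)·(-3) + (-0.3333)·(-3) + (-0.6667)·1 = 2.3333.
u_2 = c_2 − 2.3333·q_1 = (-1.4444, -2.2222, 2.5556).
‖u_2‖ = 3.6818, so q_2 = (-0.3923, -0.6036, 0.6941).

q_2 = (-0.3923, -0.6036, 0.6941)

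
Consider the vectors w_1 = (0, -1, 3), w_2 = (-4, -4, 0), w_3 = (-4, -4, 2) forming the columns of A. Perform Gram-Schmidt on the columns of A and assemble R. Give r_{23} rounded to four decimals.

r_{23} = 5.0783

e_1 = w_1/‖w_1‖ = (0, -1, 3)/3.1623 = (0.0000, -0.3162, 0.9487).
r_{12} = e_1·w_2 = 1.2649.
u_2 = w_2 − 1.2649·e_1 = (-4.0000, -3.6000, -1.2000).
‖u_2‖ = 5.5136, so e_2 = (-0.7255, -0.6529, -0.2176).
r_{23} = e_2·w_3 = 5.0783.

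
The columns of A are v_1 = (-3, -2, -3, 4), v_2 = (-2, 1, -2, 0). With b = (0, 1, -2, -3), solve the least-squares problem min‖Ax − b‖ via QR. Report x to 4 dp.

v_1 = (-3, -2, -3, 4); ‖v_1‖ = 6.1644, so e_1 = (-0.4867, -0.3244, -0.4867, 0.6489).
e_1·v_2 = (-0.4867)·(-2) + (-0.3244)·1 + (-0.4867)·(-2) + 0.6489·0 = 1.6222.
u_2 = v_2 − 1.6222·e_1 = (-1.2105, 1.5263, -1.2105, -1.0526).
‖u_2‖ = 2.5236, so e_2 = (-0.4797, 0.6048, -0.4797, -0.4171).
Qᵀb = (-1.2978, 2.8156).
Back-substitute: x_2 = 2.8156/2.5236 = 1.1157.
x_1 = (-1.2978 − 1.6222·1.1157)/6.1644 = -0.5041.

x = (-0.5041, 1.1157)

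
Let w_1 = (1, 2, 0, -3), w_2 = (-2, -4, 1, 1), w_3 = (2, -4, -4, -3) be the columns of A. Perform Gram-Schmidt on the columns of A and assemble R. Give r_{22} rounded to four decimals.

r_{22} = 3.1510

e_1 = w_1/‖w_1‖ = (1, 2, 0, -3)/3.7417 = (0.2673, 0.5345, 0.0000, -0.8018).
r_{12} = e_1·w_2 = -3.4744.
u_2 = w_2 + 3.4744·e_1 = (-1.0714, -2.1429, 1.0000, -1.7857).
r_{22} = ‖u_2‖ = 3.1510.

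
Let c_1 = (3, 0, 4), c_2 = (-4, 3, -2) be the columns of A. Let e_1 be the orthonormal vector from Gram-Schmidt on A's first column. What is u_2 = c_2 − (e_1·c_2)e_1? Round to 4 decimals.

u_2 = (-1.6000, 3.0000, 1.2000)

c_1 = (3, 0, 4); ‖c_1‖ = 5.0000, so e_1 = (0.6000, 0.0000, 0.8000).
e_1·c_2 = 0.6000·(-4) + 0.0000·3 + 0.8000·(-2) = -4.0000.
u_2 = c_2 + 4.0000·e_1 = (-1.6000, 3.0000, 1.2000).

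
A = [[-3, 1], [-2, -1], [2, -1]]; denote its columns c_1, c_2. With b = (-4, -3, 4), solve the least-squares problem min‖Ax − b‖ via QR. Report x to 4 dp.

x = (1.5000, -0.1667)

c_1 = (-3, -2, 2); ‖c_1‖ = 4.1231, so q_1 = (-0.7276, -0.4851, 0.4851).
q_1·c_2 = (-0.7276)·1 + (-0.4851)·(-1) + 0.4851·(-1) = -0.7276.
u_2 = c_2 + 0.7276·q_1 = (0.4706, -1.3529, -0.6471).
‖u_2‖ = 1.5718, so q_2 = (0.2994, -0.8608, -0.4117).
Qᵀb = (6.3059, -0.2620).
Back-substitute: x_2 = -0.2620/1.5718 = -0.1667.
x_1 = (6.3059 + 0.7276·(-0.1667))/4.1231 = 1.5000.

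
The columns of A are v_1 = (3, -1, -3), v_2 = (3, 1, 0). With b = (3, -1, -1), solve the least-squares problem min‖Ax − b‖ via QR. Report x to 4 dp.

x = (0.5238, 0.3810)

q_1 = v_1/‖v_1‖ = (3, -1, -3)/4.3589 = (0.6882, -0.2294, -0.6882).
r_{12} = q_1·v_2 = 1.8353.
u_2 = v_2 − 1.8353·q_1 = (1.7368, 1.4211, 1.2632).
‖u_2‖ = 2.5752, so q_2 = (0.6745, 0.5518, 0.4905).
Qᵀb = (2.9824, 0.9810).
Back-substitute: x_2 = 0.9810/2.5752 = 0.3810.
x_1 = (2.9824 − 1.8353·0.3810)/4.3589 = 0.5238.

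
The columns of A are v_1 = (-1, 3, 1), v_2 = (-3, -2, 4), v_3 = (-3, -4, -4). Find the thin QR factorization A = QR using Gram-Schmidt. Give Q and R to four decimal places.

e_1 = v_1/‖v_1‖ = (-1, 3, 1)/3.3166 = (-0.3015, 0.9045, 0.3015).
r_{12} = e_1·v_2 = 0.3015.
u_2 = v_2 − 0.3015·e_1 = (-2.9091, -2.2727, 3.9091).
‖u_2‖ = 5.3767, so e_2 = (-0.5411, -0.4227, 0.7270).
r_{13} = e_1·v_3 = -3.9196; r_{23} = e_2·v_3 = 0.4058.
u_3 = v_3 + 3.9196·e_1 − 0.4058·e_2 = (-3.9623, -0.2830, -3.1132).
‖u_3‖ = 5.0469, so e_3 = (-0.7851, -0.0561, -0.6168).

Q = [[-0.3015, -0.5411, -0.7851], [0.9045, -0.4227, -0.0561], [0.3015, 0.7270, -0.6168]], R = [[3.3166, 0.3015, -3.9196], [0.0000, 5.3767, 0.4058], [0.0000, 0.0000, 5.0469]]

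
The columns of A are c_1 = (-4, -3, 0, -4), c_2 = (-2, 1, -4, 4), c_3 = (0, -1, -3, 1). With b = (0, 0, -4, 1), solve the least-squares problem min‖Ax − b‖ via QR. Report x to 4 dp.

x = (-0.0423, 0.1127, 1.0243)

e_1 = c_1/‖c_1‖ = (-4, -3, 0, -4)/6.4031 = (-0.6247, -0.4685, 0.0000, -0.6247).
r_{12} = e_1·c_2 = -1.7179.
u_2 = c_2 + 1.7179·e_1 = (-3.0732, 0.1951, -4.0000, 2.9268).
‖u_2‖ = 5.8351, so e_2 = (-0.5267, 0.0334, -0.6855, 0.5016).
r_{13} = e_1·c_3 = -0.1562; r_{23} = e_2·c_3 = 2.5247.
u_3 = c_3 + 0.1562·e_1 − 2.5247·e_2 = (1.2321, -1.1576, -1.2693, -0.3639).
‖u_3‖ = 2.1452, so e_3 = (0.5744, -0.5396, -0.5917, -0.1696).
Qᵀb = (-0.6247, 3.2436, 2.1973).
Back-substitute: x_3 = 2.1973/2.1452 = 1.0243.
x_2 = (3.2436 − 2.5247·1.0243)/5.8351 = 0.1127.
x_1 = (-0.6247 + 1.7179·0.1127 + 0.1562·1.0243)/6.4031 = -0.0423.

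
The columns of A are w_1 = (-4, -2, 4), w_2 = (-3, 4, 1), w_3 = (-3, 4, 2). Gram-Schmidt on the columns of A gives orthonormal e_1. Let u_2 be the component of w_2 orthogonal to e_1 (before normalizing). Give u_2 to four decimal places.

u_2 = (-2.1111, 4.4444, 0.1111)

e_1 = w_1/‖w_1‖ = (-4, -2, 4)/6.0000 = (-0.6667, -0.3333, 0.6667).
r_{12} = e_1·w_2 = 1.3333.
u_2 = w_2 − 1.3333·e_1 = (-2.1111, 4.4444, 0.1111).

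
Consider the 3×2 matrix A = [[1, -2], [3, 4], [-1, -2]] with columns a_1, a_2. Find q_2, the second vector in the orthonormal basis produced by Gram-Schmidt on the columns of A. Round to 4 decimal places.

a_1 = (1, 3, -1); ‖a_1‖ = 3.3166, so q_1 = (0.3015, 0.9045, -0.3015).
q_1·a_2 = 0.3015·(-2) + 0.9045·4 + (-0.3015)·(-2) = 3.6181.
u_2 = a_2 − 3.6181·q_1 = (-3.0909, 0.7273, -0.9091).
‖u_2‖ = 3.3029, so q_2 = (-0.9358, 0.2202, -0.2752).

q_2 = (-0.9358, 0.2202, -0.2752)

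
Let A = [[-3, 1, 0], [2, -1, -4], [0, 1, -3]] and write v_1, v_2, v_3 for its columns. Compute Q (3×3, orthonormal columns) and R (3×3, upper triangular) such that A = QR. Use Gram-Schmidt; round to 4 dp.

v_1 = (-3, 2, 0); ‖v_1‖ = 3.6056, so q_1 = (-0.8321, 0.5547, 0.0000).
q_1·v_2 = (-0.8321)·1 + 0.5547·(-1) + 0.0000·1 = -1.3868.
u_2 = v_2 + 1.3868·q_1 = (-0.1538, -0.2308, 1.0000).
‖u_2‖ = 1.0377, so q_2 = (-0.1482, -0.2224, 0.9636).
q_1·v_3 = (-0.8321)·0 + 0.5547·(-4) + 0.0000·(-3) = -2.2188; q_2·v_3 = (-0.1482)·0 + (-0.2224)·(-4) + 0.9636·(-3) = -2.0014.
u_3 = v_3 + 2.2188·q_1 + 2.0014·q_2 = (-2.1429, -3.2143, -1.0714).
‖u_3‖ = 4.0089, so q_3 = (-0.5345, -0.8018, -0.2673).

Q = [[-0.8321, -0.1482, -0.5345], [0.5547, -0.2224, -0.8018], [0.0000, 0.9636, -0.2673]], R = [[3.6056, -1.3868, -2.2188], [0.0000, 1.0377, -2.0014], [0.0000, 0.0000, 4.0089]]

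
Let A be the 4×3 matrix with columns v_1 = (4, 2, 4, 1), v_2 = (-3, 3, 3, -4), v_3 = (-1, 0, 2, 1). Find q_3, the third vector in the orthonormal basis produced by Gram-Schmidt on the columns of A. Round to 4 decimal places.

q_3 = (-0.5411, -0.2688, 0.5259, 0.5986)

v_1 = (4, 2, 4, 1); ‖v_1‖ = 6.0828, so q_1 = (0.6576, 0.3288, 0.6576, 0.1644).
q_1·v_2 = 0.6576·(-3) + 0.3288·3 + 0.6576·3 + 0.1644·(-4) = 0.3288.
u_2 = v_2 − 0.3288·q_1 = (-3.2162, 2.8919, 2.7838, -4.0541).
‖u_2‖ = 6.5492, so q_2 = (-0.4911, 0.4416, 0.4251, -0.6190).
q_1·v_3 = 0.6576·(-1) + 0.3288·0 + 0.6576·2 + 0.1644·1 = 0.8220; q_2·v_3 = (-0.4911)·(-1) + 0.4416·0 + 0.4251·2 + (-0.6190)·1 = 0.7222.
u_3 = v_3 − 0.8220·q_1 − 0.7222·q_2 = (-1.1859, -0.5892, 1.1525, 1.3119).
‖u_3‖ = 2.1915, so q_3 = (-0.5411, -0.2688, 0.5259, 0.5986).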